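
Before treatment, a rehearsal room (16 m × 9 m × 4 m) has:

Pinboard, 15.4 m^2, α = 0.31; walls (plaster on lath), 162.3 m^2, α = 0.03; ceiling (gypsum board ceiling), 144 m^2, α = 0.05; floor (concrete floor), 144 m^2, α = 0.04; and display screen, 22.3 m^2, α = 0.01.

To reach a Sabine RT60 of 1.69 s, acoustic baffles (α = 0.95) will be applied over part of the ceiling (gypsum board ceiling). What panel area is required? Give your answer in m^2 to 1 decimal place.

35.6

Total absorption A₁ = 15.4×0.31 + 162.3×0.03 + 144×0.05 + 144×0.04 + 22.3×0.01
  = 4.774 + 4.869 + 7.200 + 5.760 + 0.223 = 22.826 m^2 sabins.
Required A₂ = 0.161·576/1.69 = 54.873 sabins.
Absorption to add: 54.873 − 22.826 = 32.047 sabins.
Net gain per m^2: Δα = 0.95 − 0.05 = 0.90.
Panel area = 32.047 / 0.90 = 35.6 m^2.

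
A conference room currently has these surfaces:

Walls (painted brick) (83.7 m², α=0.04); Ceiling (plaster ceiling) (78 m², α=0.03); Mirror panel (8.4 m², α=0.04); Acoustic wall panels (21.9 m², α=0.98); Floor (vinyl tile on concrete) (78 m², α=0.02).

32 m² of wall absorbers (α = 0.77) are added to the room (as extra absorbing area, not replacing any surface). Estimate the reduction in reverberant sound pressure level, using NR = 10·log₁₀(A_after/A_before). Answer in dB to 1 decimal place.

Equivalent absorption area: A_before = 83.7×0.04 + 78×0.03 + 8.4×0.04 + 21.9×0.98 + 78×0.02 = 29.046 m².
Treatment contributes 32·0.77 = 24.640 sabins.
New total A_after = 53.686 sabins.
NR = 10·log₁₀(53.686/29.046) = 2.7 dB.

2.7 dB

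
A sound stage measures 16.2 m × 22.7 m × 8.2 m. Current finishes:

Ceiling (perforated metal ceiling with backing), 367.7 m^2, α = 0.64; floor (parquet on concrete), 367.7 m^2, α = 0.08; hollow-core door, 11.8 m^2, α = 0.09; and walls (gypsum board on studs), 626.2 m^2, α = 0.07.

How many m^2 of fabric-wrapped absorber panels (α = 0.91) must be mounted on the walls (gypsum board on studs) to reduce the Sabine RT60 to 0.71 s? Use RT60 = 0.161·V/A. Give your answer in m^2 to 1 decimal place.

445.4

Total absorption A₁ = 367.7·0.64 + 367.7·0.08 + 11.8·0.09 + 626.2·0.07
  = 235.328 + 29.416 + 1.062 + 43.834 = 309.640 m^2 sabins.
V = 3015.468 m³. Target absorption A₂ = 0.161 × 3015.468 / 0.71 = 683.789 sabins.
ΔA needed = 683.789 − 309.640 = 374.149 sabins.
Each m^2 of panel replacing the walls (gypsum board on studs) adds (0.91 − 0.07) = 0.84 sabins.
Panel area = 374.149 / 0.84 = 445.4 m^2.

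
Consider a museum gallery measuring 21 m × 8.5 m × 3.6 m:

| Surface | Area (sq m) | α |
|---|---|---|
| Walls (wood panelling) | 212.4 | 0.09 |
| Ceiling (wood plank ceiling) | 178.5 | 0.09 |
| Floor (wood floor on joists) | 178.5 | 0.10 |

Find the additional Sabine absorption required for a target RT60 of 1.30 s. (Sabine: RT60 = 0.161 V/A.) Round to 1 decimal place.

26.6 sabins

A₁ = Σ Sᵢαᵢ = 212.4·0.09 + 178.5·0.09 + 178.5·0.10 = 53.031 sabins.
Target A₂ = 0.161·642.6/1.30 = 79.584 sabins (V = 642.6 m³).
ΔA = A₂ − A₁ = 79.584 − 53.031 = 26.6 sabins.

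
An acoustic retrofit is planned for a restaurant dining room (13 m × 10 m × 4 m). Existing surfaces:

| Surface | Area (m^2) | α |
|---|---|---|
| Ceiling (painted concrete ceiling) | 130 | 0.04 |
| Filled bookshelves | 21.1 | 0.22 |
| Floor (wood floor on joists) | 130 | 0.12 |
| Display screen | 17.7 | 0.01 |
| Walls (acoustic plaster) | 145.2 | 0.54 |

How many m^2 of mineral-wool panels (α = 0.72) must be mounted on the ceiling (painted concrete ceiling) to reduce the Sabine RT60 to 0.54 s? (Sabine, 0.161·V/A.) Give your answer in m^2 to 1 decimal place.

75.0

Summing Sᵢαᵢ: 5.200 + 4.642 + 15.600 + 0.177 + 78.408 → A₁ = 104.027 sabins.
V = 520 m³. Target absorption A₂ = 0.161 × 520 / 0.54 = 155.037 sabins.
ΔA needed = 155.037 − 104.027 = 51.010 sabins.
Each m^2 of panel replacing the ceiling (painted concrete ceiling) adds (0.72 − 0.04) = 0.68 sabins.
Panel area = 51.010 / 0.68 = 75.0 m^2.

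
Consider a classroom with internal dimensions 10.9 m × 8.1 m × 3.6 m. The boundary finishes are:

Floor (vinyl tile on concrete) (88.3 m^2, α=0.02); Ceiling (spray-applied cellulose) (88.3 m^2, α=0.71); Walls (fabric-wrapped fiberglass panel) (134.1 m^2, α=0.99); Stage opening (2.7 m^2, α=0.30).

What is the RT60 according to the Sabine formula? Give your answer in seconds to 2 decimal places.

0.26 sec

A = Σ Sᵢαᵢ = 88.3*0.02 + 88.3*0.71 + 134.1*0.99 + 2.7*0.30 = 198.028 sabins.
V = 10.9·8.1·3.6 = 317.844 m³.
RT60 = 0.161 · V / A = 0.161 × 317.844 / 198.028 = 0.26 s.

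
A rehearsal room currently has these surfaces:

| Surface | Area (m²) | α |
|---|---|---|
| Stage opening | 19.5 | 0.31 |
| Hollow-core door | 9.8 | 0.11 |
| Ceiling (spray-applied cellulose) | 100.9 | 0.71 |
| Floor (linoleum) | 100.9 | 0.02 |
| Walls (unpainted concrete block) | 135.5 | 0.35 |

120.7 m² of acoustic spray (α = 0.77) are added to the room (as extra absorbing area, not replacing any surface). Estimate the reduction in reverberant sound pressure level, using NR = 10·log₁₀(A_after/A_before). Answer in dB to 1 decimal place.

2.4 dB

Total absorption A_before = 19.5×0.31 + 9.8×0.11 + 100.9×0.71 + 100.9×0.02 + 135.5×0.35
  = 6.045 + 1.078 + 71.639 + 2.018 + 47.425 = 128.205 m² sabins.
Added absorption = 120.7 × 0.77 = 92.939 sabins.
A_after = 128.205 + 92.939 = 221.144 sabins.
Reduction = 10 log₁₀(A_after/A_before) = 10 log₁₀(1.7249) = 2.4 dB.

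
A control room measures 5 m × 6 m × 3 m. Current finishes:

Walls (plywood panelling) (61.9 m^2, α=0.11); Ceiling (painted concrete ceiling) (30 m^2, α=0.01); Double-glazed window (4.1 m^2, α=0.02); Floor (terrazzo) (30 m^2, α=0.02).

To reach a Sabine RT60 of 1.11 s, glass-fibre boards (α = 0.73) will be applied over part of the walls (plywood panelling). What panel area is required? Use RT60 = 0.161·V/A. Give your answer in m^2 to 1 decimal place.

Total absorption A₁ = 61.9×0.11 + 30×0.01 + 4.1×0.02 + 30×0.02
  = 6.809 + 0.300 + 0.082 + 0.600 = 7.791 m^2 sabins.
Required A₂ = 0.161·90/1.11 = 13.054 sabins.
Absorption to add: 13.054 − 7.791 = 5.263 sabins.
Net gain per m^2: Δα = 0.73 − 0.11 = 0.62.
Panel area = 5.263 / 0.62 = 8.5 m^2.

8.5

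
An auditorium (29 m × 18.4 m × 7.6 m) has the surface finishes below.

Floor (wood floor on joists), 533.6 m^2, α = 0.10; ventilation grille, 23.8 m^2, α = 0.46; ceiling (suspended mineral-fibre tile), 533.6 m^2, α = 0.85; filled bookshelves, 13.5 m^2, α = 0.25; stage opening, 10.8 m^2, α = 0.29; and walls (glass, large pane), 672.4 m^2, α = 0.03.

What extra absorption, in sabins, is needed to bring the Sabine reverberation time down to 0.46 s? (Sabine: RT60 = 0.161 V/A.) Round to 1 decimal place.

874.8 sabins

A₁ = Σ Sᵢαᵢ = 533.6*0.10 + 23.8*0.46 + 533.6*0.85 + 13.5*0.25 + 10.8*0.29 + 672.4*0.03 = 544.547 sabins.
V = 4055.36 m³. Required absorption A₂ = 0.161 × 4055.36 / 0.46 = 1419.376 sabins.
Additional absorption ΔA = 1419.376 − 544.547 = 874.8 sabins.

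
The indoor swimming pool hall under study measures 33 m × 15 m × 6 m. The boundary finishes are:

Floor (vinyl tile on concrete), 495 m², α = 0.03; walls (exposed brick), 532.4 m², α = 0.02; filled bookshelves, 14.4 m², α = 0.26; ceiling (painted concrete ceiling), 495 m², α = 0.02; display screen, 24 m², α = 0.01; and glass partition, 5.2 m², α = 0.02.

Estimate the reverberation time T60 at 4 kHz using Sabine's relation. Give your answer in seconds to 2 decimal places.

12.11 sec

A = Σ Sᵢαᵢ = 495·0.03 + 532.4·0.02 + 14.4·0.26 + 495·0.02 + 24·0.01 + 5.2·0.02 = 39.486 sabins.
Volume V = 33 × 15 × 6 = 2970 m³.
RT60 = 0.161 · V / A = 0.161 × 2970 / 39.486 = 12.11 s.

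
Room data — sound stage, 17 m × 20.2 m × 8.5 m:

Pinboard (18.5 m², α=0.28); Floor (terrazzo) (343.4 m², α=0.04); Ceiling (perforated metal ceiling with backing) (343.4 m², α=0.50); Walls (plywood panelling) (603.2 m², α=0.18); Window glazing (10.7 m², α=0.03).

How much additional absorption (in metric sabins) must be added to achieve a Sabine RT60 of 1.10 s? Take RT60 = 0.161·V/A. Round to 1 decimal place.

Total absorption A₁ = 18.5×0.28 + 343.4×0.04 + 343.4×0.50 + 603.2×0.18 + 10.7×0.03
  = 5.180 + 13.736 + 171.700 + 108.576 + 0.321 = 299.513 m² sabins.
For T = 1.10 s, need A₂ = 0.161·V/T = 0.161·2918.9/1.10 = 427.221 sabins.
Additional absorption ΔA = 427.221 − 299.513 = 127.7 sabins.

127.7 sabins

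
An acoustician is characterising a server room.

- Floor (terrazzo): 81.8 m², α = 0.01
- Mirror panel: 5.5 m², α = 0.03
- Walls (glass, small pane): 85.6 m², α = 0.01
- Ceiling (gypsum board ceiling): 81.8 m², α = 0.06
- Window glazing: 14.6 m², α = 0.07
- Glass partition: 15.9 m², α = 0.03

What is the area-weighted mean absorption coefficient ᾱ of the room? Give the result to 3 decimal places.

S = Σ Sᵢ = 81.8 + 5.5 + 85.6 + 81.8 + 14.6 + 15.9 = 285.2 m².
Weighted sum Σ Sα = 8.246.
ᾱ = 8.246 / 285.2 = 0.029.

0.029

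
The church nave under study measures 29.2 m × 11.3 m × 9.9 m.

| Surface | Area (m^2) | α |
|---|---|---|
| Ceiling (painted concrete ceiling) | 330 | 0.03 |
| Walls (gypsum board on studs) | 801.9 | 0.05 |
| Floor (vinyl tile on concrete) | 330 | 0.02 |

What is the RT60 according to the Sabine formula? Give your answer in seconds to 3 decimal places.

A = Σ Sᵢαᵢ = 330×0.03 + 801.9×0.05 + 330×0.02 = 56.595 sabins.
Volume V = 29.2 × 11.3 × 9.9 = 3266.604 m³.
Sabine: RT60 = 0.161 × 3266.604 / 56.595 = 9.293 s.

9.293 seconds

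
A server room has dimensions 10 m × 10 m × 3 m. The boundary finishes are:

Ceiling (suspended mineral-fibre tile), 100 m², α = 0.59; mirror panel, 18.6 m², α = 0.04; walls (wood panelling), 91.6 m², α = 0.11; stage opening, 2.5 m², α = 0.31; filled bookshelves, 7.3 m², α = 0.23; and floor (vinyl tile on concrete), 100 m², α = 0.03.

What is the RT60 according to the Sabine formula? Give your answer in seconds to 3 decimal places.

Total absorption A = 100·0.59 + 18.6·0.04 + 91.6·0.11 + 2.5·0.31 + 7.3·0.23 + 100·0.03
  = 59.000 + 0.744 + 10.076 + 0.775 + 1.679 + 3.000 = 75.274 m² sabins.
Volume V = 10 × 10 × 3 = 300 m³.
RT60 = 0.161 · V / A = 0.161 × 300 / 75.274 = 0.642 s.

0.642 sec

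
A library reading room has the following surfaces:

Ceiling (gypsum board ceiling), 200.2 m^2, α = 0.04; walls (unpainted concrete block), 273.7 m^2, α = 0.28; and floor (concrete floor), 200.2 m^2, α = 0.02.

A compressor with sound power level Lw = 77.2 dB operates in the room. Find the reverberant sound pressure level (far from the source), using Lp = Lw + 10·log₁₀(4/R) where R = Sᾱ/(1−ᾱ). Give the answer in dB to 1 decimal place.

A = 88.648 sabins; S = 674.1 m^2.
ᾱ = 0.1315, so room constant R = A/(1−ᾱ) = 102.070 m^2.
Lp = Lw + 10 log₁₀(4/R) = 77.2 -14.07 = 63.1 dB.

63.1 dB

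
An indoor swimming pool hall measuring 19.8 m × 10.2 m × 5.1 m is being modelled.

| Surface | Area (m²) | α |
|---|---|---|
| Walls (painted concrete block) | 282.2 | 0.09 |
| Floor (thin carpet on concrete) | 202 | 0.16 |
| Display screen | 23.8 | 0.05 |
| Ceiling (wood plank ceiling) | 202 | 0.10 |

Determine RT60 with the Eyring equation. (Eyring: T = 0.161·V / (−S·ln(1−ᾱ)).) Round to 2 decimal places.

1.98 seconds

S = Σ Sᵢ = 710.0 m².
Absorption A = 282.2×0.09 + 202×0.16 + 23.8×0.05 + 202×0.10 = 79.108 sabins.
ᾱ = 79.108 / 710.0 = 0.1114.
−S·ln(1−ᾱ) = −710.0 × ln(1 − 0.1114) = 83.857.
V = 19.8 × 10.2 × 5.1 = 1029.996 m³.
T = 0.161·V/[−S·ln(1−ᾱ)] = 0.161·1029.996/83.857 = 1.98 s.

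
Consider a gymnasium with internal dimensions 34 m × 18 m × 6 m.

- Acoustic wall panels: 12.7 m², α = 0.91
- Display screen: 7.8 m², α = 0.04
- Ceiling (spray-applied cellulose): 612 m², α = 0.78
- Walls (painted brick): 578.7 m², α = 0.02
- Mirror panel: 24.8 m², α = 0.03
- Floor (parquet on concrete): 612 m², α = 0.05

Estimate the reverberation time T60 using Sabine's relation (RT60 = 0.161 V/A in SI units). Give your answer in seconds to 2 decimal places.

Total absorption A = 12.7×0.91 + 7.8×0.04 + 612×0.78 + 578.7×0.02 + 24.8×0.03 + 612×0.05
  = 11.557 + 0.312 + 477.360 + 11.574 + 0.744 + 30.600 = 532.147 m² sabins.
Volume V = 34 × 18 × 6 = 3672 m³.
Sabine: RT60 = 0.161 × 3672 / 532.147 = 1.11 s.

1.11 seconds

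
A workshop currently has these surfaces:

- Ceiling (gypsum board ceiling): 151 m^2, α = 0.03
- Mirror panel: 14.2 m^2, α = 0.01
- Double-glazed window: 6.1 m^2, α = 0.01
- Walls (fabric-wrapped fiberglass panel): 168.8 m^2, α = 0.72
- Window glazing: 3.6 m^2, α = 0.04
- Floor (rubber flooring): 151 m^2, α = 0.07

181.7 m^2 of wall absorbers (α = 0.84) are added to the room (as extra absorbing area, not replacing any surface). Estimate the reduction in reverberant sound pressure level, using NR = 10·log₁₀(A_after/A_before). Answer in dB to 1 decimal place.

3.3 dB

Total absorption A_before = 151×0.03 + 14.2×0.01 + 6.1×0.01 + 168.8×0.72 + 3.6×0.04 + 151×0.07
  = 4.530 + 0.142 + 0.061 + 121.536 + 0.144 + 10.570 = 136.983 m^2 sabins.
Added absorption = 181.7 × 0.84 = 152.628 sabins.
A_after = 136.983 + 152.628 = 289.611 sabins.
NR = 10·log₁₀(289.611/136.983) = 3.3 dB.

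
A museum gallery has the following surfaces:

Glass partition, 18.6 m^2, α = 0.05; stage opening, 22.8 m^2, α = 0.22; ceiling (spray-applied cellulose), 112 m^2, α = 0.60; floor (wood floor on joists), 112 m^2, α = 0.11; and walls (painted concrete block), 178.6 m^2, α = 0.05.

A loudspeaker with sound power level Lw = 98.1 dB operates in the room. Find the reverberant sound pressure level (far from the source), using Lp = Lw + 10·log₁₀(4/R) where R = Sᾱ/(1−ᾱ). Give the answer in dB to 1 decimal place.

Σ(Sᵢαᵢ) = 18.6·0.05 + 22.8·0.22 + 112·0.60 + 112·0.11 + 178.6·0.05 = 94.396; total area S = 444.0 m^2.
ᾱ = 94.396/444.0 = 0.2126; R = Sᾱ/(1−ᾱ) = 94.396/(1−0.2126) = 119.883 m^2.
Lp = Lw + 10 log₁₀(4/R) = 98.1 -14.77 = 83.3 dB.

83.3 dB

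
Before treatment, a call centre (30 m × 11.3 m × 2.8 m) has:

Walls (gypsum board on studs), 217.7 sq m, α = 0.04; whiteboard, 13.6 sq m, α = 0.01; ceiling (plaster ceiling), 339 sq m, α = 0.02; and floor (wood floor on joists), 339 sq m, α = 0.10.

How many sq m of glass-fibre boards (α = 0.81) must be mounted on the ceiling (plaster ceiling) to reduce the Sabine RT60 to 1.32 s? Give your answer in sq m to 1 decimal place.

83.9

A₁ = Σ Sᵢαᵢ = 217.7·0.04 + 13.6·0.01 + 339·0.02 + 339·0.10 = 49.524 sabins.
V = 949.2 m³. Target absorption A₂ = 0.161 × 949.2 / 1.32 = 115.774 sabins.
ΔA needed = 115.774 − 49.524 = 66.250 sabins.
Net gain per sq m: Δα = 0.81 − 0.02 = 0.79.
Panel area = 66.250 / 0.79 = 83.9 sq m.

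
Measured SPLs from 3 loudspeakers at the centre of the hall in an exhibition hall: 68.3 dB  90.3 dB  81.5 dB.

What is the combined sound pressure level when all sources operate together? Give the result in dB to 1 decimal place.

Σ 10^(Lᵢ/10) = 1.22e+09.
Back to dB: 10·log₁₀ Σ = 90.9 dB.

90.9 dB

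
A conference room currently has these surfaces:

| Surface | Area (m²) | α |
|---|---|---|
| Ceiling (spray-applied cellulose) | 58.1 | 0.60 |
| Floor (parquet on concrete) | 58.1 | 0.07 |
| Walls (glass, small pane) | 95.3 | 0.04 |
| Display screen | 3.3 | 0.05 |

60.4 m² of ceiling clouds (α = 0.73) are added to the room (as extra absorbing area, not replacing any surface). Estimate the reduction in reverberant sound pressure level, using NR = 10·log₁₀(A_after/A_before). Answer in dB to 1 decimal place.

3.1 dB

A_before = Σ Sᵢαᵢ = 58.1·0.60 + 58.1·0.07 + 95.3·0.04 + 3.3·0.05 = 42.904 sabins.
Added absorption = 60.4 × 0.73 = 44.092 sabins.
A_after = 42.904 + 44.092 = 86.996 sabins.
NR = 10·log₁₀(86.996/42.904) = 3.1 dB.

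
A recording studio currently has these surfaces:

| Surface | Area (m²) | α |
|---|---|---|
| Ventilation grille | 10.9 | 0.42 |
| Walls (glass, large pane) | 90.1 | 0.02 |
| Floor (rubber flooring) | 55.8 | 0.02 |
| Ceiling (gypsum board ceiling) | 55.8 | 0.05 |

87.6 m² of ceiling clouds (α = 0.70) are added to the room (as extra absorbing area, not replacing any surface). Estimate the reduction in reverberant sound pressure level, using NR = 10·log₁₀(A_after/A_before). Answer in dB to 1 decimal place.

8.4 dB

Summing Sᵢαᵢ: 4.578 + 1.802 + 1.116 + 2.790 → A_before = 10.286 sabins.
Treatment contributes 87.6·0.70 = 61.320 sabins.
A_after = 10.286 + 61.320 = 71.606 sabins.
Reduction = 10 log₁₀(A_after/A_before) = 10 log₁₀(6.9615) = 8.4 dB.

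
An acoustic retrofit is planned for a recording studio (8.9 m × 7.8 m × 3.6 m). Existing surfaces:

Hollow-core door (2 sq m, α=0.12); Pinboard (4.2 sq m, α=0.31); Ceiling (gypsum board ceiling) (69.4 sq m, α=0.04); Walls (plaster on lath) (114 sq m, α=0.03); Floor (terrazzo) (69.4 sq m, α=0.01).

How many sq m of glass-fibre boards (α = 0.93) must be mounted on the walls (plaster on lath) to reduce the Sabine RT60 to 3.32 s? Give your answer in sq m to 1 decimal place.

Total absorption A₁ = 2×0.12 + 4.2×0.31 + 69.4×0.04 + 114×0.03 + 69.4×0.01
  = 0.240 + 1.302 + 2.776 + 3.420 + 0.694 = 8.432 sq m sabins.
Required A₂ = 0.161·249.912/3.32 = 12.119 sabins.
Absorption to add: 12.119 − 8.432 = 3.687 sabins.
Each sq m of panel replacing the walls (plaster on lath) adds (0.93 − 0.03) = 0.90 sabins.
Area = ΔA/Δα = 3.687/0.90 = 4.1 sq m.

4.1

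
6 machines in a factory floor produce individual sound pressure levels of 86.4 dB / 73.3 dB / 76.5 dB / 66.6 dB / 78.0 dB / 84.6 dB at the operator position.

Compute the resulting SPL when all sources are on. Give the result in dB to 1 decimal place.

89.3 dB

Sum in the linear (power) domain: Σ 10^(Lᵢ/10) = 10^(86.4/10) + 10^(73.3/10) + 10^(76.5/10) + 10^(66.6/10) + 10^(78.0/10) + 10^(84.6/10) = 8.586e+08.
L_total = 10·log₁₀(8.586e+08) = 89.3 dB.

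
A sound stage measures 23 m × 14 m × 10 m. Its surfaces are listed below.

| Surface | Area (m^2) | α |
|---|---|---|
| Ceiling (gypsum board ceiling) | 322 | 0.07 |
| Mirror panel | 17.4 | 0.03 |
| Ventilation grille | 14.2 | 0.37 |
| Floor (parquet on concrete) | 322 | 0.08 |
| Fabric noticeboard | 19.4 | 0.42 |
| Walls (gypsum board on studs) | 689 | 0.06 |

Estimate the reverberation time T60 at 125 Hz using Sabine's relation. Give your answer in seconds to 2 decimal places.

Summing Sᵢαᵢ: 22.540 + 0.522 + 5.254 + 25.760 + 8.148 + 41.340 → A = 103.564 sabins.
Volume V = 23 × 14 × 10 = 3220 m³.
Sabine: RT60 = 0.161 × 3220 / 103.564 = 5.01 s.

5.01 sec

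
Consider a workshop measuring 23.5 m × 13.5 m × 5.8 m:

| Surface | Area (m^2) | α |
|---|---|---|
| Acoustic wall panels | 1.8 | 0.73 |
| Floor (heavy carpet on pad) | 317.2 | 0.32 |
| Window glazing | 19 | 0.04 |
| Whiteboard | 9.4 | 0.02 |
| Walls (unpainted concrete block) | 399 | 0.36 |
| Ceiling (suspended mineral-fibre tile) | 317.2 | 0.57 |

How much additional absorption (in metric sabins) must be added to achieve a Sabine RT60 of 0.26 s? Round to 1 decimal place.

711.2 sabins

Total absorption A₁ = 1.8*0.73 + 317.2*0.32 + 19*0.04 + 9.4*0.02 + 399*0.36 + 317.2*0.57
  = 1.314 + 101.504 + 0.760 + 0.188 + 143.640 + 180.804 = 428.210 m^2 sabins.
V = 1840.05 m³. Required absorption A₂ = 0.161 × 1840.05 / 0.26 = 1139.416 sabins.
Shortfall: 1139.416 − 428.210 = 711.2 sabins.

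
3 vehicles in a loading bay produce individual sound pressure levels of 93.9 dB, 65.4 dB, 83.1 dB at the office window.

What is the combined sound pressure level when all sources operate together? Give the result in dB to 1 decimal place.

Converting to relative power and adding: 10^(93.9/10) + 10^(65.4/10) + 10^(83.1/10) = 2.662e+09.
Combined level = 10 log₁₀(2.662e+09) = 94.3 dB.

94.3 dB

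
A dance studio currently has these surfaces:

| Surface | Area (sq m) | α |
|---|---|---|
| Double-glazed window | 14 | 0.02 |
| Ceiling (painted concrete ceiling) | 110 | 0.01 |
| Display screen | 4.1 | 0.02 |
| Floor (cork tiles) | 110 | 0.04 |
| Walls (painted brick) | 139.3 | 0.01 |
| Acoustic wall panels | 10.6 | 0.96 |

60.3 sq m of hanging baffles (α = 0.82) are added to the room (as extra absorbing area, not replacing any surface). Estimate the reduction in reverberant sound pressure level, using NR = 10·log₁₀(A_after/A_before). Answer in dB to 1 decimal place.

Total absorption A_before = 14*0.02 + 110*0.01 + 4.1*0.02 + 110*0.04 + 139.3*0.01 + 10.6*0.96
  = 0.280 + 1.100 + 0.082 + 4.400 + 1.393 + 10.176 = 17.431 sq m sabins.
Added absorption = 60.3 × 0.82 = 49.446 sabins.
New total A_after = 66.877 sabins.
NR = 10·log₁₀(66.877/17.431) = 5.8 dB.

5.8 dB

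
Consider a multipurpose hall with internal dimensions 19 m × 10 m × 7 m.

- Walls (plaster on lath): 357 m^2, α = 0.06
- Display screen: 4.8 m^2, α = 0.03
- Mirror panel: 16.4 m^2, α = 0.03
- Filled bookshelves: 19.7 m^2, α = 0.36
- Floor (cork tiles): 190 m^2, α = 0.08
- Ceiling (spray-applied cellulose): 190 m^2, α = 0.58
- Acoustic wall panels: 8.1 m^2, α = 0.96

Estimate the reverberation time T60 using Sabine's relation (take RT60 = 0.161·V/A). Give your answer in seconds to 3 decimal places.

A = Σ Sᵢαᵢ = 357·0.06 + 4.8·0.03 + 16.4·0.03 + 19.7·0.36 + 190·0.08 + 190·0.58 + 8.1·0.96 = 162.324 sabins.
V = 19·10·7 = 1330 m³.
RT60 = 0.161 · V / A = 0.161 × 1330 / 162.324 = 1.319 s.

1.319 s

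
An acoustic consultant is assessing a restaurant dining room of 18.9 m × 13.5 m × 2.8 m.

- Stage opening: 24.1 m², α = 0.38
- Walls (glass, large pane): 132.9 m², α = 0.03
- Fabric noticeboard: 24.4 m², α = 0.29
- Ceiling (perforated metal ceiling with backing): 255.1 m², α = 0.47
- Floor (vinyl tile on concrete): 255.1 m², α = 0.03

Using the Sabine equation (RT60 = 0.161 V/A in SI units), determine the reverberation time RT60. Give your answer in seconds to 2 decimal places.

Equivalent absorption area: A = 24.1×0.38 + 132.9×0.03 + 24.4×0.29 + 255.1×0.47 + 255.1×0.03 = 147.771 m².
Room volume: 714.42 m³.
Sabine: RT60 = 0.161 × 714.42 / 147.771 = 0.78 s.

0.78 s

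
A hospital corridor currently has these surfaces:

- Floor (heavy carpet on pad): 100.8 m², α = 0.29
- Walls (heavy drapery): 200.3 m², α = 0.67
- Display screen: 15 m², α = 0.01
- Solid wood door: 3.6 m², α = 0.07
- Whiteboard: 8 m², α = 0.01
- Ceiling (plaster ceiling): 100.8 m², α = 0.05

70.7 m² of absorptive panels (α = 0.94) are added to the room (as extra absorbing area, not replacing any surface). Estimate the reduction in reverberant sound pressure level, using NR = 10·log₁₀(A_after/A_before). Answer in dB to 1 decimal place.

1.4 dB

Summing Sᵢαᵢ: 29.232 + 134.201 + 0.150 + 0.252 + 0.080 + 5.040 → A_before = 168.955 sabins.
Treatment contributes 70.7·0.94 = 66.458 sabins.
New total A_after = 235.413 sabins.
NR = 10·log₁₀(235.413/168.955) = 1.4 dB.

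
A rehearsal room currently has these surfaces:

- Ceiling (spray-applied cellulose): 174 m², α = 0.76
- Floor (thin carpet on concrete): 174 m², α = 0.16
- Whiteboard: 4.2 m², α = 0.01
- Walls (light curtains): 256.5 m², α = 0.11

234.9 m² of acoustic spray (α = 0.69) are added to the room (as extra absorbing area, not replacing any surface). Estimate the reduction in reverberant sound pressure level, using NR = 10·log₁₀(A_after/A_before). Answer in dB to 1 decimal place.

2.7 dB

Summing Sᵢαᵢ: 132.240 + 27.840 + 0.042 + 28.215 → A_before = 188.337 sabins.
Treatment contributes 234.9·0.69 = 162.081 sabins.
New total A_after = 350.418 sabins.
NR = 10·log₁₀(350.418/188.337) = 2.7 dB.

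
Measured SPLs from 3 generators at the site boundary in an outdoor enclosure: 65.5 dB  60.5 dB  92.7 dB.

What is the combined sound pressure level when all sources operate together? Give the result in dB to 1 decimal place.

92.7 dB

Converting to relative power and adding: 10^(65.5/10) + 10^(60.5/10) + 10^(92.7/10) = 1.867e+09.
L_total = 10·log₁₀(1.867e+09) = 92.7 dB.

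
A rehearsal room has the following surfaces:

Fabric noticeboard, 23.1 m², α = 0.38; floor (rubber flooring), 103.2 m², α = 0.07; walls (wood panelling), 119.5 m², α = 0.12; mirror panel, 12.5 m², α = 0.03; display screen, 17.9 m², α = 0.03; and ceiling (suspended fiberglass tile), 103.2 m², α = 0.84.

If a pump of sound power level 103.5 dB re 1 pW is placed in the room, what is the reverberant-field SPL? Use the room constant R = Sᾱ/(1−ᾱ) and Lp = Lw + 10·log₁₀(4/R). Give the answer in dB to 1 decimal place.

87.2 dB

A = 117.942 sabins; S = 379.4 m².
ᾱ = 0.3109, so room constant R = A/(1−ᾱ) = 171.154 m².
Lp = Lw + 10 log₁₀(4/R) = 103.5 -16.31 = 87.2 dB.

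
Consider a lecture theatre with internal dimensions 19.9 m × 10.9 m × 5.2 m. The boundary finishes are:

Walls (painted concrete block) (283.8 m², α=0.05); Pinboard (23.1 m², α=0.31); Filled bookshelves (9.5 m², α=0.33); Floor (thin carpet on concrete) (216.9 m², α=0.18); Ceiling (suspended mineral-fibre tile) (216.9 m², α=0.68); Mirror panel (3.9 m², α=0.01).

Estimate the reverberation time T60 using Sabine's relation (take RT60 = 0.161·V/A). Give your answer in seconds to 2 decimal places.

0.86 s

A = Σ Sᵢαᵢ = 283.8×0.05 + 23.1×0.31 + 9.5×0.33 + 216.9×0.18 + 216.9×0.68 + 3.9×0.01 = 211.059 sabins.
Volume V = 19.9 × 10.9 × 5.2 = 1127.932 m³.
RT60 = 0.161 · V / A = 0.161 × 1127.932 / 211.059 = 0.86 s.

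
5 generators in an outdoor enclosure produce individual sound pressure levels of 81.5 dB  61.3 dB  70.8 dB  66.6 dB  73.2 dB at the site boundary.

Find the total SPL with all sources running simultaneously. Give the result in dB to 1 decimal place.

Converting to relative power and adding: 10^(81.5/10) + 10^(61.3/10) + 10^(70.8/10) + 10^(66.6/10) + 10^(73.2/10) = 1.801e+08.
Back to dB: 10·log₁₀ Σ = 82.6 dB.

82.6 dB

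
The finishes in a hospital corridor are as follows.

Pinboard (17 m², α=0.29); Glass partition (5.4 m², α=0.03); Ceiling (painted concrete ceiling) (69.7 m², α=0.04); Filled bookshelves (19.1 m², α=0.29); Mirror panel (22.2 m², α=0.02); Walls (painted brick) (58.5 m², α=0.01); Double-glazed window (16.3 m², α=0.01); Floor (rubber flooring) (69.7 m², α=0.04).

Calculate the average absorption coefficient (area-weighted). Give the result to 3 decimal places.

S = Σ Sᵢ = 17 + 5.4 + 69.7 + 19.1 + 22.2 + 58.5 + 16.3 + 69.7 = 277.9 m².
Weighted sum Σ Sα = 17.399.
ᾱ = A/S = 0.063.

0.063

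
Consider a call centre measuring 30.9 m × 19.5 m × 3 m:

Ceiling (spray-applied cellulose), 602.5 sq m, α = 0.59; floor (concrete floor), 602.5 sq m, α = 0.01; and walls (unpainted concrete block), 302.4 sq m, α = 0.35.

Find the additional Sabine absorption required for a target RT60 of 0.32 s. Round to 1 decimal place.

Summing Sᵢαᵢ: 355.475 + 6.025 + 105.840 → A₁ = 467.340 sabins.
For T = 0.32 s, need A₂ = 0.161·V/T = 0.161·1807.65/0.32 = 909.474 sabins.
ΔA = A₂ − A₁ = 909.474 − 467.340 = 442.1 sabins.

442.1 sabins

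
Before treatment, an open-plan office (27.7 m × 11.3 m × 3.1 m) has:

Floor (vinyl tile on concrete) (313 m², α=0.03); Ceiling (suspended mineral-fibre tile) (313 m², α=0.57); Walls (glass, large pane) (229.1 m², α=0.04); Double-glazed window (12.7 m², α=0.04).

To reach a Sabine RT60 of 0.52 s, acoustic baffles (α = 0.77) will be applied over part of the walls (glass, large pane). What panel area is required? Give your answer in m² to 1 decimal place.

A₁ = Σ Sᵢαᵢ = 313·0.03 + 313·0.57 + 229.1·0.04 + 12.7·0.04 = 197.472 sabins.
Required A₂ = 0.161·970.331/0.52 = 300.429 sabins.
ΔA needed = 300.429 − 197.472 = 102.957 sabins.
Net gain per m²: Δα = 0.77 − 0.04 = 0.73.
Panel area = 102.957 / 0.73 = 141.0 m².

141.0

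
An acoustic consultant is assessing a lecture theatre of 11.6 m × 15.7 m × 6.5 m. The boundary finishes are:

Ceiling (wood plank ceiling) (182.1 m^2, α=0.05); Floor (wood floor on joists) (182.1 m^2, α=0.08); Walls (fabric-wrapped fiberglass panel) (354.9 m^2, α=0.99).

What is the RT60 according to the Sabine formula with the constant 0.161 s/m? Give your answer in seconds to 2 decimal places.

0.51 sec

Total absorption A = 182.1×0.05 + 182.1×0.08 + 354.9×0.99
  = 9.105 + 14.568 + 351.351 = 375.024 m^2 sabins.
V = 11.6·15.7·6.5 = 1183.78 m³.
RT60 = 0.161 · V / A = 0.161 × 1183.78 / 375.024 = 0.51 s.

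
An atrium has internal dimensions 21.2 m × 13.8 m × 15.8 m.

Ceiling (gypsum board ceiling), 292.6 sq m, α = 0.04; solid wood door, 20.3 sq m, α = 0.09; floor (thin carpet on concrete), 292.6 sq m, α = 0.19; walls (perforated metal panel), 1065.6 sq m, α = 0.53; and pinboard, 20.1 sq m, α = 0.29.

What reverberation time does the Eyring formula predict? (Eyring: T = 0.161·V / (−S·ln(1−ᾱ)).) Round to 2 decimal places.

0.93 sec

S = Σ Sᵢ = 1691.2 sq m.
Absorption A = 292.6×0.04 + 20.3×0.09 + 292.6×0.19 + 1065.6×0.53 + 20.1×0.29 = 639.722 sabins.
Mean coefficient ᾱ = A/S = 0.3783.
Eyring denominator: −S ln(1−ᾱ) = 803.823.
V = 21.2 × 13.8 × 15.8 = 4622.448 m³.
RT60 = 0.161 × 4622.448 / 803.823 = 0.93 s.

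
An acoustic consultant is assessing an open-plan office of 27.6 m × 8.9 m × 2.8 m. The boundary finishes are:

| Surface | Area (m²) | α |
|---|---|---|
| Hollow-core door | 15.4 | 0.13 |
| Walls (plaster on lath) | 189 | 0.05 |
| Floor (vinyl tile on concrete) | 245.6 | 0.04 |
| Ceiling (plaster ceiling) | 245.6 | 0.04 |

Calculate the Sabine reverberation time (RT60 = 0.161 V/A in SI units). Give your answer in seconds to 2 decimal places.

Equivalent absorption area: A = 15.4*0.13 + 189*0.05 + 245.6*0.04 + 245.6*0.04 = 31.100 m².
Room volume: 687.792 m³.
RT60 = 0.161 · V / A = 0.161 × 687.792 / 31.100 = 3.56 s.

3.56 s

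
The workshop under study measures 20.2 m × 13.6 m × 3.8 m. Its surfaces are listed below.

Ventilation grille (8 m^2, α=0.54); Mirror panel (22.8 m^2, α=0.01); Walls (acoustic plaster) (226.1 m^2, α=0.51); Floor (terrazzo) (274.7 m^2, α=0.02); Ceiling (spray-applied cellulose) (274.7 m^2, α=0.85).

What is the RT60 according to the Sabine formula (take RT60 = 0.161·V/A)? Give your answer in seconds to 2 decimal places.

0.47 seconds

Total absorption A = 8×0.54 + 22.8×0.01 + 226.1×0.51 + 274.7×0.02 + 274.7×0.85
  = 4.320 + 0.228 + 115.311 + 5.494 + 233.495 = 358.848 m^2 sabins.
Room volume: 1043.936 m³.
RT60 = 0.161 · V / A = 0.161 × 1043.936 / 358.848 = 0.47 s.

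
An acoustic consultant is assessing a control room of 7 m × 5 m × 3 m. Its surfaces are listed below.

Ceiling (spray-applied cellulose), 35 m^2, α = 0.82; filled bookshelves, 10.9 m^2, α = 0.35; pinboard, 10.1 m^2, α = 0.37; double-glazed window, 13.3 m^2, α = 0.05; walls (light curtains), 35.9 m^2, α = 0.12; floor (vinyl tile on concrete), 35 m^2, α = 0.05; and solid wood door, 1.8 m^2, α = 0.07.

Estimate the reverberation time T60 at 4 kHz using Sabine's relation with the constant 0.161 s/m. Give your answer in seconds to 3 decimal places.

A = Σ Sᵢαᵢ = 35·0.82 + 10.9·0.35 + 10.1·0.37 + 13.3·0.05 + 35.9·0.12 + 35·0.05 + 1.8·0.07 = 43.101 sabins.
Room volume: 105 m³.
T = 0.161 V/A = 0.161·105/43.101 = 0.392 s.

0.392 s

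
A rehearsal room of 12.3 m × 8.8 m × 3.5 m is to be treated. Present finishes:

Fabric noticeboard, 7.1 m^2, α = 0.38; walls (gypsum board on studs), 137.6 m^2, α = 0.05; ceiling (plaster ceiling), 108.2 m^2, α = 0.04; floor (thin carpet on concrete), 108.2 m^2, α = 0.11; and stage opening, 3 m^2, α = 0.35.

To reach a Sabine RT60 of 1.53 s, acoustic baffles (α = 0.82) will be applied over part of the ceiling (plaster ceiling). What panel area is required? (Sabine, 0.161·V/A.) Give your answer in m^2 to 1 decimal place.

16.7

Summing Sᵢαᵢ: 2.698 + 6.880 + 4.328 + 11.902 + 1.050 → A₁ = 26.858 sabins.
Required A₂ = 0.161·378.84/1.53 = 39.865 sabins.
ΔA needed = 39.865 − 26.858 = 13.007 sabins.
Each m^2 of panel replacing the ceiling (plaster ceiling) adds (0.82 − 0.04) = 0.78 sabins.
Panel area = 13.007 / 0.78 = 16.7 m^2.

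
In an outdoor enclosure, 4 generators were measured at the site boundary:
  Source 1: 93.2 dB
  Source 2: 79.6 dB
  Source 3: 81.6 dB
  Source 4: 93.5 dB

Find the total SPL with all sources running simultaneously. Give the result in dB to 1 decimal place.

96.6 dB

Sum in the linear (power) domain: Σ 10^(Lᵢ/10) = 10^(93.2/10) + 10^(79.6/10) + 10^(81.6/10) + 10^(93.5/10) = 4.564e+09.
Combined level = 10 log₁₀(4.564e+09) = 96.6 dB.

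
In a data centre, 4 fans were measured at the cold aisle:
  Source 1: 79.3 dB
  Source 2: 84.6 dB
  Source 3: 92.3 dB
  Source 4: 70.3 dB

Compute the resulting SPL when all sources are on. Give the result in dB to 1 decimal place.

Sum in the linear (power) domain: Σ 10^(Lᵢ/10) = 10^(79.3/10) + 10^(84.6/10) + 10^(92.3/10) + 10^(70.3/10) = 2.082e+09.
Combined level = 10 log₁₀(2.082e+09) = 93.2 dB.

93.2 dB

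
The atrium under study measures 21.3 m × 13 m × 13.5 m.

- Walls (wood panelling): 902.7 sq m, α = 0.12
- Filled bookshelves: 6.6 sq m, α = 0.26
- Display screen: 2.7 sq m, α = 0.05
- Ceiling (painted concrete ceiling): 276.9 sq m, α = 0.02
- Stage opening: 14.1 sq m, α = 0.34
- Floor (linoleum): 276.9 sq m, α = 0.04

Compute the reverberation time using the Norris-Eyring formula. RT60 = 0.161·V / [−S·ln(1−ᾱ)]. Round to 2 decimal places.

4.37 s

S = Σ Sᵢ = 1479.9 sq m.
Absorption A = 902.7×0.12 + 6.6×0.26 + 2.7×0.05 + 276.9×0.02 + 14.1×0.34 + 276.9×0.04 = 131.583 sabins.
Mean coefficient ᾱ = A/S = 0.0889.
−S·ln(1−ᾱ) = −1479.9 × ln(1 − 0.0889) = 137.783.
V = 21.3 × 13 × 13.5 = 3738.15 m³.
T = 0.161·V/[−S·ln(1−ᾱ)] = 0.161·3738.15/137.783 = 4.37 s.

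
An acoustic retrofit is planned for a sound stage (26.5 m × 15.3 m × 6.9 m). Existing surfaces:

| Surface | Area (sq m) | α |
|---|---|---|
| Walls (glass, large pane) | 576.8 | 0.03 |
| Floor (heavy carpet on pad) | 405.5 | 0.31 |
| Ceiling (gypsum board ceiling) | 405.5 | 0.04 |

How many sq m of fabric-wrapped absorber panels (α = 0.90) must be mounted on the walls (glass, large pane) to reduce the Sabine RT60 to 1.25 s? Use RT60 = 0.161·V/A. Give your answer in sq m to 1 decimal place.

231.2

Summing Sᵢαᵢ: 17.304 + 125.705 + 16.220 → A₁ = 159.229 sabins.
Required A₂ = 0.161·2797.605/1.25 = 360.332 sabins.
Absorption to add: 360.332 − 159.229 = 201.103 sabins.
Net gain per sq m: Δα = 0.90 − 0.03 = 0.87.
Panel area = 201.103 / 0.87 = 231.2 sq m.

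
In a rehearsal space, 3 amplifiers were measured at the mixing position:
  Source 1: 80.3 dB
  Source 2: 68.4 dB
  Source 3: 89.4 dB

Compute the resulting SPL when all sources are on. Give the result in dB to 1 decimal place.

89.9 dB

Sum in the linear (power) domain: Σ 10^(Lᵢ/10) = 10^(80.3/10) + 10^(68.4/10) + 10^(89.4/10) = 9.85e+08.
L_total = 10·log₁₀(9.85e+08) = 89.9 dB.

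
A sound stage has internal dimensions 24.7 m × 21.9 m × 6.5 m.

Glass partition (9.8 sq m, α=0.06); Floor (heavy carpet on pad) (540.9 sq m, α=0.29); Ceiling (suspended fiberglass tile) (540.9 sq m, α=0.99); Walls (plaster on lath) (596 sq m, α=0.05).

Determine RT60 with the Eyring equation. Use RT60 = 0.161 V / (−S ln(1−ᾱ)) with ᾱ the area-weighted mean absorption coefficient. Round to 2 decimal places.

Total surface area S = 9.8 + 540.9 + 540.9 + 596 = 1687.6 sq m.
Σ(Sᵢαᵢ) = 9.8·0.06 + 540.9·0.29 + 540.9·0.99 + 596·0.05 = 722.740.
ᾱ = 722.740 / 1687.6 = 0.4283.
Eyring denominator: −S ln(1−ᾱ) = 943.606.
V = 24.7 × 21.9 × 6.5 = 3516.045 m³.
RT60 = 0.161 × 3516.045 / 943.606 = 0.60 s.

0.60 sec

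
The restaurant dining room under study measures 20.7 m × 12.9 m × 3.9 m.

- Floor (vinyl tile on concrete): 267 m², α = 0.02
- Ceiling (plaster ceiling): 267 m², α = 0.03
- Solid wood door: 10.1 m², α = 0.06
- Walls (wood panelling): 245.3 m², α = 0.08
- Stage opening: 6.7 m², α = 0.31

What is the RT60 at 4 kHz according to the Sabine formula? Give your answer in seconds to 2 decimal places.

A = Σ Sᵢαᵢ = 267·0.02 + 267·0.03 + 10.1·0.06 + 245.3·0.08 + 6.7·0.31 = 35.657 sabins.
Room volume: 1041.417 m³.
T = 0.161 V/A = 0.161·1041.417/35.657 = 4.70 s.

4.70 s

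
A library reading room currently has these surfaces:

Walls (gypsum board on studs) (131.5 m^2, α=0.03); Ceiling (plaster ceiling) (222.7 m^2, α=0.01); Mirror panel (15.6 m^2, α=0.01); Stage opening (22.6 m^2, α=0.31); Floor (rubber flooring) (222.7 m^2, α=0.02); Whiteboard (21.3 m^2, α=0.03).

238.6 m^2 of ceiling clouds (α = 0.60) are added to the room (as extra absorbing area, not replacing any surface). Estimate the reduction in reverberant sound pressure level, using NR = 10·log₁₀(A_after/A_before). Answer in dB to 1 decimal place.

9.4 dB

Equivalent absorption area: A_before = 131.5·0.03 + 222.7·0.01 + 15.6·0.01 + 22.6·0.31 + 222.7·0.02 + 21.3·0.03 = 18.427 m^2.
Added absorption = 238.6 × 0.60 = 143.160 sabins.
A_after = 18.427 + 143.160 = 161.587 sabins.
NR = 10·log₁₀(161.587/18.427) = 9.4 dB.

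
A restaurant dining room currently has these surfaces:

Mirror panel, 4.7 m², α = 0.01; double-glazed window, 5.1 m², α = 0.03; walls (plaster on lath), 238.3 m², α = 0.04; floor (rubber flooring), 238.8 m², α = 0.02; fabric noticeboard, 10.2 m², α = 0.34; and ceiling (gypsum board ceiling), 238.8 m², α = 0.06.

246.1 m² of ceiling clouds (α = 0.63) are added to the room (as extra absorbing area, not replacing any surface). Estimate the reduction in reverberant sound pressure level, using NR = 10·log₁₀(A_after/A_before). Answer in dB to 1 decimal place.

Summing Sᵢαᵢ: 0.047 + 0.153 + 9.532 + 4.776 + 3.468 + 14.328 → A_before = 32.304 sabins.
Added absorption = 246.1 × 0.63 = 155.043 sabins.
A_after = 32.304 + 155.043 = 187.347 sabins.
Reduction = 10 log₁₀(A_after/A_before) = 10 log₁₀(5.7995) = 7.6 dB.

7.6 dB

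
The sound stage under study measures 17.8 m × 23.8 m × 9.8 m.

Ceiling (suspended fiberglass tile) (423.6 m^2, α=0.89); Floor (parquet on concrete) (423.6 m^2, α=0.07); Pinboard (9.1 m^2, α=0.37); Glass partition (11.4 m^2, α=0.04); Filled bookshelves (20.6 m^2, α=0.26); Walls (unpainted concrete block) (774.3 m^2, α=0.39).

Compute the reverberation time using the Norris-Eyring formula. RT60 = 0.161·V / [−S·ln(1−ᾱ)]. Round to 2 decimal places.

S = Σ Sᵢ = 1662.6 m^2.
Σ(Sᵢαᵢ) = 423.6·0.89 + 423.6·0.07 + 9.1·0.37 + 11.4·0.04 + 20.6·0.26 + 774.3·0.39 = 717.812.
Mean coefficient ᾱ = A/S = 0.4317.
−S·ln(1−ᾱ) = −1662.6 × ln(1 − 0.4317) = 939.545.
V = 17.8 × 23.8 × 9.8 = 4151.672 m³.
RT60 = 0.161 × 4151.672 / 939.545 = 0.71 s.

0.71 s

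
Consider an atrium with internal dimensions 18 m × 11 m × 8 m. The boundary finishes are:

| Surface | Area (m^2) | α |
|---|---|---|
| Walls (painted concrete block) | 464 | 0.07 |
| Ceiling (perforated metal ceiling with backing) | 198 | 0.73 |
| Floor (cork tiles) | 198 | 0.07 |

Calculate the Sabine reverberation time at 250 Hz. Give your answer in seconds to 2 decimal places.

1.34 seconds

Total absorption A = 464·0.07 + 198·0.73 + 198·0.07
  = 32.480 + 144.540 + 13.860 = 190.880 m^2 sabins.
Volume V = 18 × 11 × 8 = 1584 m³.
RT60 = 0.161 · V / A = 0.161 × 1584 / 190.880 = 1.34 s.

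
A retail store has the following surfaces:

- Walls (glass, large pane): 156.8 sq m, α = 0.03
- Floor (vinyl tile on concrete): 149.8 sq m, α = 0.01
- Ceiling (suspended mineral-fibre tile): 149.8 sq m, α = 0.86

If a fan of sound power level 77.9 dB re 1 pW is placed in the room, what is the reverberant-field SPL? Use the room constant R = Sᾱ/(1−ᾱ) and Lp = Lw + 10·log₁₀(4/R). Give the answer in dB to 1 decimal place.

61.1 dB

A = 135.030 sabins; S = 456.4 sq m.
ᾱ = 0.2959, so room constant R = A/(1−ᾱ) = 191.777 sq m.
Lp = Lw + 10 log₁₀(4/R) = 77.9 -16.81 = 61.1 dB.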